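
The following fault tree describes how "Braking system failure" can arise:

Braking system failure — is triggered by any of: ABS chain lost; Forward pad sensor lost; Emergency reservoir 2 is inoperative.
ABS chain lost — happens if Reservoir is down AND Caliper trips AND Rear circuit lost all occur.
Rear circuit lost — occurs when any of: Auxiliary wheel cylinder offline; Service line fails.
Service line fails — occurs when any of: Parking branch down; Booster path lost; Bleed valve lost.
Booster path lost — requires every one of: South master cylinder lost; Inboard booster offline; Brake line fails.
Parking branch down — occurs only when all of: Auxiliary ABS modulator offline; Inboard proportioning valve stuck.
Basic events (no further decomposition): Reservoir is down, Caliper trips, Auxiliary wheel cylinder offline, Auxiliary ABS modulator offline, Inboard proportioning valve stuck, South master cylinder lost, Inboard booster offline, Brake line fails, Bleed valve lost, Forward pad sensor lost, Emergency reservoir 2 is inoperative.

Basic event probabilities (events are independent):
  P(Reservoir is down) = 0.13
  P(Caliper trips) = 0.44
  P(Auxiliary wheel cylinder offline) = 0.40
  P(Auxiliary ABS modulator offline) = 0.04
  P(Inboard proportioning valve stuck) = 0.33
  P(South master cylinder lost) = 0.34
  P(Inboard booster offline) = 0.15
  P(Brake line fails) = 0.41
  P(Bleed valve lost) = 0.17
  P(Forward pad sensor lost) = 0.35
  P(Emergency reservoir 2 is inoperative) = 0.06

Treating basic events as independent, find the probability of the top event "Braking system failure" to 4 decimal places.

0.4071

P(Parking branch down) [AND] = 0.04 × 0.33 = 0.013200
P(Booster path lost) [AND] = 0.34 × 0.15 × 0.41 = 0.020910
P(Service line fails) [OR] = 1 − (1−0.013200) × (1−0.020910) × (1−0.17) = 0.198082
P(Rear circuit lost) [OR] = 1 − (1−0.40) × (1−0.198082) = 0.518849
P(ABS chain lost) [AND] = 0.13 × 0.44 × 0.518849 = 0.029678
P(Braking system failure) [OR] = 1 − (1−0.029678) × (1−0.35) × (1−0.06) = 0.407133
Rounded to 4 decimal places: P(Braking system failure) ≈ 0.4071.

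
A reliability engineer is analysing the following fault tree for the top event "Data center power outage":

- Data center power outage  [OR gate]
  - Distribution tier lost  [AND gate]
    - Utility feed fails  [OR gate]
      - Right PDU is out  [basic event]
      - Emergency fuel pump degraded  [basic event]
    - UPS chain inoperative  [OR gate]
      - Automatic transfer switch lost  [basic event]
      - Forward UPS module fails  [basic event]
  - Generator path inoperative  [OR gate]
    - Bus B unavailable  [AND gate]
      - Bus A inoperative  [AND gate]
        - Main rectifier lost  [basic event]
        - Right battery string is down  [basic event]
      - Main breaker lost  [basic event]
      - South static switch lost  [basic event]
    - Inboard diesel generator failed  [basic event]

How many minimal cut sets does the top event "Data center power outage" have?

6

Utility feed fails [OR]: union of children's cut sets → 2 cut set(s).
UPS chain inoperative [OR]: union of children's cut sets → 2 cut set(s).
Distribution tier lost [AND]: one cut set from each child combined → 2 × 2 = 4 cut set(s).
Bus A inoperative [AND]: one cut set from each child combined → 1 × 1 = 1 cut set(s).
Bus B unavailable [AND]: one cut set from each child combined → 1 × 1 × 1 = 1 cut set(s).
Generator path inoperative [OR]: union of children's cut sets → 2 cut set(s).
Data center power outage [OR]: union of children's cut sets → 6 cut set(s).
Minimal cut sets: {Automatic transfer switch lost, Right PDU is out}; {Forward UPS module fails, Right PDU is out}; {Automatic transfer switch lost, Emergency fuel pump degraded}; {Emergency fuel pump degraded, Forward UPS module fails}; {Main breaker lost, Main rectifier lost, Right battery string is down, South static switch lost}; {Inboard diesel generator failed}.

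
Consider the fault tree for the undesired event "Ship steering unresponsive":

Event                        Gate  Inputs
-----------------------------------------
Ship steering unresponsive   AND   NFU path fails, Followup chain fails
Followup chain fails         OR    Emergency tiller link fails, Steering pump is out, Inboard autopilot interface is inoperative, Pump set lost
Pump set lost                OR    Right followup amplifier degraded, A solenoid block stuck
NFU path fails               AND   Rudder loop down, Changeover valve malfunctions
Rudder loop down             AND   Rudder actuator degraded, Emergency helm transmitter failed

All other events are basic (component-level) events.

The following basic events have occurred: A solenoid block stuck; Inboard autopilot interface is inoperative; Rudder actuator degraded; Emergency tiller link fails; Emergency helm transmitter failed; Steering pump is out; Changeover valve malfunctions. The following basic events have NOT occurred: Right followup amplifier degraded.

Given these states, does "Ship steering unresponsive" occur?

Rudder loop down [AND]: Rudder actuator degraded=occurs, Emergency helm transmitter failed=occurs → all inputs occur → occurs.
NFU path fails [AND]: Rudder loop down=occurs, Changeover valve malfunctions=occurs → all inputs occur → occurs.
Pump set lost [OR]: Right followup amplifier degraded=not, A solenoid block stuck=occurs → at least one input occurs → occurs.
Followup chain fails [OR]: Emergency tiller link fails=occurs, Steering pump is out=occurs, Inboard autopilot interface is inoperative=occurs, Pump set lost=occurs → at least one input occurs → occurs.
Ship steering unresponsive [AND]: NFU path fails=occurs, Followup chain fails=occurs → all inputs occur → occurs.

Yes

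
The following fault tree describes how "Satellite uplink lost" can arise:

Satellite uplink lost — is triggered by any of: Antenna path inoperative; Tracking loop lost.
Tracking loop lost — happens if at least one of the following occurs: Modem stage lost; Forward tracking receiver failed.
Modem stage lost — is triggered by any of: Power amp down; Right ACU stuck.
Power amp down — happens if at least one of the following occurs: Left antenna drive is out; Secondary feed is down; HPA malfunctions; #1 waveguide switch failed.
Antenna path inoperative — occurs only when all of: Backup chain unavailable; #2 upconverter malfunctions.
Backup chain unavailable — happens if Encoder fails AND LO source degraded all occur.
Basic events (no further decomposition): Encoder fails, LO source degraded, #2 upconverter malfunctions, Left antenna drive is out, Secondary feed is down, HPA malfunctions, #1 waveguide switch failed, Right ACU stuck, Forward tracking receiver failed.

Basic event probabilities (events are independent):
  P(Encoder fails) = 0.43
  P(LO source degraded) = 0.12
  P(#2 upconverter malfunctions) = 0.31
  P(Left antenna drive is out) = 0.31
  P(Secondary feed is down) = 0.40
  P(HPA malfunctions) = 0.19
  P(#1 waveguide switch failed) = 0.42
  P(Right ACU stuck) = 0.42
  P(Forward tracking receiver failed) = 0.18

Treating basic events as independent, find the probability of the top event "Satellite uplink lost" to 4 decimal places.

P(Backup chain unavailable) [AND] = 0.43 × 0.12 = 0.051600
P(Antenna path inoperative) [AND] = 0.051600 × 0.31 = 0.015996
P(Power amp down) [OR] = 1 − (1−0.31) × (1−0.40) × (1−0.19) × (1−0.42) = 0.805503
P(Modem stage lost) [OR] = 1 − (1−0.805503) × (1−0.42) = 0.887192
P(Tracking loop lost) [OR] = 1 − (1−0.887192) × (1−0.18) = 0.907497
P(Satellite uplink lost) [OR] = 1 − (1−0.015996) × (1−0.907497) = 0.908977
Rounded to 4 decimal places: P(Satellite uplink lost) ≈ 0.9090.

0.9090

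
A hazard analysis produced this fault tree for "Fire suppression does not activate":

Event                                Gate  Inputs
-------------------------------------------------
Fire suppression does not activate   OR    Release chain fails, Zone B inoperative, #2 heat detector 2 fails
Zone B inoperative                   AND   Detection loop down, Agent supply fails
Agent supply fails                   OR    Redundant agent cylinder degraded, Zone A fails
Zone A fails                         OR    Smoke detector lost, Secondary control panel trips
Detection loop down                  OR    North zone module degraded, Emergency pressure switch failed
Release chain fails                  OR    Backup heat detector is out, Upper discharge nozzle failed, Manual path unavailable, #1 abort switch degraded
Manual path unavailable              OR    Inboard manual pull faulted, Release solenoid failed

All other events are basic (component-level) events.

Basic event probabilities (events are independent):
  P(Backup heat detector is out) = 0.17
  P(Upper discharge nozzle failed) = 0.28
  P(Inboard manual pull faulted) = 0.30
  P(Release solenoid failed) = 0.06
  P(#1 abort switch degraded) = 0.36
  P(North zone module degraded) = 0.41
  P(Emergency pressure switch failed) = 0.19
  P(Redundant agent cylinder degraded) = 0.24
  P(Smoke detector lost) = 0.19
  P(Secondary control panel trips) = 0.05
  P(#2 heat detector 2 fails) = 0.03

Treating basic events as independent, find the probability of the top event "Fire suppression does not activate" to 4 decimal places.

P(Manual path unavailable) [OR] = 1 − (1−0.30) × (1−0.06) = 0.342000
P(Release chain fails) [OR] = 1 − (1−0.17) × (1−0.28) × (1−0.342000) × (1−0.36) = 0.748339
P(Detection loop down) [OR] = 1 − (1−0.41) × (1−0.19) = 0.522100
P(Zone A fails) [OR] = 1 − (1−0.19) × (1−0.05) = 0.230500
P(Agent supply fails) [OR] = 1 − (1−0.24) × (1−0.230500) = 0.415180
P(Zone B inoperative) [AND] = 0.522100 × 0.415180 = 0.216765
P(Fire suppression does not activate) [OR] = 1 − (1−0.748339) × (1−0.216765) × (1−0.03) = 0.808804
Rounded to 4 decimal places: P(Fire suppression does not activate) ≈ 0.8088.

0.8088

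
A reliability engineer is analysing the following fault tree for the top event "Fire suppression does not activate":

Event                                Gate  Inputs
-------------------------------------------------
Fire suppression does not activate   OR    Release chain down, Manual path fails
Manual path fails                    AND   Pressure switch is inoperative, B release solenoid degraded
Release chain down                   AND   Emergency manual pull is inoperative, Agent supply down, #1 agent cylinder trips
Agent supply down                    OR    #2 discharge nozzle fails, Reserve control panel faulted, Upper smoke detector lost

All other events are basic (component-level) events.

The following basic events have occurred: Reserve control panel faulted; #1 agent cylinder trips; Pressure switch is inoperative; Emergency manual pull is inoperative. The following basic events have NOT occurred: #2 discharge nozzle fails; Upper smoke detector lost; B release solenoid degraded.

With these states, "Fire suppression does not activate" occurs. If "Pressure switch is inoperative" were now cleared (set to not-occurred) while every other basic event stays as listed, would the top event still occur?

Yes

Counterfactual: set "Pressure switch is inoperative" to not occurred.
Agent supply down [OR]: #2 discharge nozzle fails=not, Reserve control panel faulted=occurs, Upper smoke detector lost=not → at least one input occurs → occurs.
Release chain down [AND]: Emergency manual pull is inoperative=occurs, Agent supply down=occurs, #1 agent cylinder trips=occurs → all inputs occur → occurs.
Manual path fails [AND]: Pressure switch is inoperative=not, B release solenoid degraded=not → not all inputs occur → does not occur.
Fire suppression does not activate [OR]: Release chain down=occurs, Manual path fails=not → at least one input occurs → occurs.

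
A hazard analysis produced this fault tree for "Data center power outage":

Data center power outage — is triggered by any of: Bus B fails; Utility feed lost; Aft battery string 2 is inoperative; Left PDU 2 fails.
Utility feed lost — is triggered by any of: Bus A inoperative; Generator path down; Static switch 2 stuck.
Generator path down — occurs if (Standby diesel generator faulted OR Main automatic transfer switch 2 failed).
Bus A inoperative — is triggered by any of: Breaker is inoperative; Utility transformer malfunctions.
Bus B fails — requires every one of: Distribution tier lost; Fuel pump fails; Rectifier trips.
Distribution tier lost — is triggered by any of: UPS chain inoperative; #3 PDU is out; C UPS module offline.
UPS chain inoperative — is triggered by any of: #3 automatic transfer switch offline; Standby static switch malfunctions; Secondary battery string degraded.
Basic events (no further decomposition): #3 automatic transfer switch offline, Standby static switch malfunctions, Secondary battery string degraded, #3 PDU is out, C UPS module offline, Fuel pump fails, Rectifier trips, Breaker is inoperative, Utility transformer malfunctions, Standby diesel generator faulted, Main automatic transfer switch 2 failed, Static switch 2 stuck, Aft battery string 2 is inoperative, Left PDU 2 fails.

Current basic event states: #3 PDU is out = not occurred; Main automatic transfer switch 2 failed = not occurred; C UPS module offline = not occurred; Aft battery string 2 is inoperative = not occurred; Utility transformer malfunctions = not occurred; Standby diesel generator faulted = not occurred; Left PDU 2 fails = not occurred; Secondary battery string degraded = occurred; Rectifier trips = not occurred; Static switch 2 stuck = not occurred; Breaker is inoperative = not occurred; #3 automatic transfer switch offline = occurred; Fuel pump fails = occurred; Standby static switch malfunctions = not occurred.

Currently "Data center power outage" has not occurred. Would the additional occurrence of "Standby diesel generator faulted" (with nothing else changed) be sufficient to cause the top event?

Yes

Counterfactual: set "Standby diesel generator faulted" to occurred.
UPS chain inoperative [OR]: #3 automatic transfer switch offline=occurs, Standby static switch malfunctions=not, Secondary battery string degraded=occurs → at least one input occurs → occurs.
Distribution tier lost [OR]: UPS chain inoperative=occurs, #3 PDU is out=not, C UPS module offline=not → at least one input occurs → occurs.
Bus B fails [AND]: Distribution tier lost=occurs, Fuel pump fails=occurs, Rectifier trips=not → not all inputs occur → does not occur.
Bus A inoperative [OR]: Breaker is inoperative=not, Utility transformer malfunctions=not → no input occurs → does not occur.
Generator path down [OR]: Standby diesel generator faulted=occurs, Main automatic transfer switch 2 failed=not → at least one input occurs → occurs.
Utility feed lost [OR]: Bus A inoperative=not, Generator path down=occurs, Static switch 2 stuck=not → at least one input occurs → occurs.
Data center power outage [OR]: Bus B fails=not, Utility feed lost=occurs, Aft battery string 2 is inoperative=not, Left PDU 2 fails=not → at least one input occurs → occurs.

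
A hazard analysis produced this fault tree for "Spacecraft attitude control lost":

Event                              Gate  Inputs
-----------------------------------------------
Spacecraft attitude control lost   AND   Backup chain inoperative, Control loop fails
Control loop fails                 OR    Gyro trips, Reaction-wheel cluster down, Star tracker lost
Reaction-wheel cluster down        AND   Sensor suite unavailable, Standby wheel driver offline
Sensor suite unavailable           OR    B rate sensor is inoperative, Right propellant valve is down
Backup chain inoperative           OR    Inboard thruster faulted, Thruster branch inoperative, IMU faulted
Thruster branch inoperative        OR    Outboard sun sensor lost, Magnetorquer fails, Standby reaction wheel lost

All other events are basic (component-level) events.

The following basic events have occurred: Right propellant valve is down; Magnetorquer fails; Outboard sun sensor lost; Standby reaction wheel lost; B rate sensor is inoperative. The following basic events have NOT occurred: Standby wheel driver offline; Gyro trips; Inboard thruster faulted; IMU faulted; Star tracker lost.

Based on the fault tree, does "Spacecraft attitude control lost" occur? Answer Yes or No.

No

Thruster branch inoperative [OR]: Outboard sun sensor lost=occurs, Magnetorquer fails=occurs, Standby reaction wheel lost=occurs → at least one input occurs → occurs.
Backup chain inoperative [OR]: Inboard thruster faulted=not, Thruster branch inoperative=occurs, IMU faulted=not → at least one input occurs → occurs.
Sensor suite unavailable [OR]: B rate sensor is inoperative=occurs, Right propellant valve is down=occurs → at least one input occurs → occurs.
Reaction-wheel cluster down [AND]: Sensor suite unavailable=occurs, Standby wheel driver offline=not → not all inputs occur → does not occur.
Control loop fails [OR]: Gyro trips=not, Reaction-wheel cluster down=not, Star tracker lost=not → no input occurs → does not occur.
Spacecraft attitude control lost [AND]: Backup chain inoperative=occurs, Control loop fails=not → not all inputs occur → does not occur.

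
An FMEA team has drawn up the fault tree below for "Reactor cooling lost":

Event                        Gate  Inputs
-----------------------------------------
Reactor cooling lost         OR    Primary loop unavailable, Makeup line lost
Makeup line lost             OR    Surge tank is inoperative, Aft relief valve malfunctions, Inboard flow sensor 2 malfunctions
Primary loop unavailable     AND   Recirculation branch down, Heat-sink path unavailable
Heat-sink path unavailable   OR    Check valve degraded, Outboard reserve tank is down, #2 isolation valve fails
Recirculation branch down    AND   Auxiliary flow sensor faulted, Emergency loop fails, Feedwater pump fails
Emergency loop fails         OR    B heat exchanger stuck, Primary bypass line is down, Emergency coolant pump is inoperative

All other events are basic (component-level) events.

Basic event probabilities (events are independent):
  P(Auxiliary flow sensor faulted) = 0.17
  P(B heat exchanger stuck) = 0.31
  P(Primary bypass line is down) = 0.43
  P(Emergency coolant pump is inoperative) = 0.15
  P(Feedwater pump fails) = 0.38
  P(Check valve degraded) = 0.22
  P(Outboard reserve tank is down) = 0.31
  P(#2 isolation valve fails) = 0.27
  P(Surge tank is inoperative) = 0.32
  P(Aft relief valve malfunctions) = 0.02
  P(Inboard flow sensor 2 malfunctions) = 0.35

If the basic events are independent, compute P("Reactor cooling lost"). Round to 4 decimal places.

P(Emergency loop fails) [OR] = 1 − (1−0.31) × (1−0.43) × (1−0.15) = 0.665695
P(Recirculation branch down) [AND] = 0.17 × 0.665695 × 0.38 = 0.043004
P(Heat-sink path unavailable) [OR] = 1 − (1−0.22) × (1−0.31) × (1−0.27) = 0.607114
P(Primary loop unavailable) [AND] = 0.043004 × 0.607114 = 0.026108
P(Makeup line lost) [OR] = 1 − (1−0.32) × (1−0.02) × (1−0.35) = 0.566840
P(Reactor cooling lost) [OR] = 1 − (1−0.026108) × (1−0.566840) = 0.578149
Rounded to 4 decimal places: P(Reactor cooling lost) ≈ 0.5781.

0.5781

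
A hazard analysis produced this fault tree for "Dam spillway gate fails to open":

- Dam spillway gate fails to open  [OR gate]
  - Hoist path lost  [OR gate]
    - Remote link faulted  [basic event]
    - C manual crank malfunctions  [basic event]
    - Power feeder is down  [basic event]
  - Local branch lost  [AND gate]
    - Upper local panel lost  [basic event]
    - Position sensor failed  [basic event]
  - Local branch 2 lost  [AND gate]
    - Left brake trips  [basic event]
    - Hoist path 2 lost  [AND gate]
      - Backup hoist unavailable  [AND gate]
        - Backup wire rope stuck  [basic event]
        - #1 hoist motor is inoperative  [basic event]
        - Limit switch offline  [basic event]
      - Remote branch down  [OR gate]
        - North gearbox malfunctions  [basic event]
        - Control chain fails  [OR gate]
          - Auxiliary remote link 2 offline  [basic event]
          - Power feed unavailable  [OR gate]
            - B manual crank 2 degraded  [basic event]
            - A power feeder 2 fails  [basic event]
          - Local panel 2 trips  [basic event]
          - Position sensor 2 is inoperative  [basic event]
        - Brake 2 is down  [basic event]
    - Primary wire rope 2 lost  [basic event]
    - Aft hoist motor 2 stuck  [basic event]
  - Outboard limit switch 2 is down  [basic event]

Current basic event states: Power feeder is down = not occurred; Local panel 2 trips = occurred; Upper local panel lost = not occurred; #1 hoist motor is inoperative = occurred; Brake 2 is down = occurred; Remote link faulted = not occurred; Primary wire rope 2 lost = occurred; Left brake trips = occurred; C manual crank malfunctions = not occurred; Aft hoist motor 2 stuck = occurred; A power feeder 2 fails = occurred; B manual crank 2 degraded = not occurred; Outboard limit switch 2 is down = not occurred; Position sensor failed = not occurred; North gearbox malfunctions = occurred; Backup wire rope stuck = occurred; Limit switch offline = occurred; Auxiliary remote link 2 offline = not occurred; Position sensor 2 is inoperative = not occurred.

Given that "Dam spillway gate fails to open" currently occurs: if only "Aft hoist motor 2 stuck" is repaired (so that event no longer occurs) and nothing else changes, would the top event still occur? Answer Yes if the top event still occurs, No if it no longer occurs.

Counterfactual: set "Aft hoist motor 2 stuck" to not occurred.
Hoist path lost [OR]: Remote link faulted=not, C manual crank malfunctions=not, Power feeder is down=not → no input occurs → does not occur.
Local branch lost [AND]: Upper local panel lost=not, Position sensor failed=not → not all inputs occur → does not occur.
Backup hoist unavailable [AND]: Backup wire rope stuck=occurs, #1 hoist motor is inoperative=occurs, Limit switch offline=occurs → all inputs occur → occurs.
Power feed unavailable [OR]: B manual crank 2 degraded=not, A power feeder 2 fails=occurs → at least one input occurs → occurs.
Control chain fails [OR]: Auxiliary remote link 2 offline=not, Power feed unavailable=occurs, Local panel 2 trips=occurs, Position sensor 2 is inoperative=not → at least one input occurs → occurs.
Remote branch down [OR]: North gearbox malfunctions=occurs, Control chain fails=occurs, Brake 2 is down=occurs → at least one input occurs → occurs.
Hoist path 2 lost [AND]: Backup hoist unavailable=occurs, Remote branch down=occurs → all inputs occur → occurs.
Local branch 2 lost [AND]: Left brake trips=occurs, Hoist path 2 lost=occurs, Primary wire rope 2 lost=occurs, Aft hoist motor 2 stuck=not → not all inputs occur → does not occur.
Dam spillway gate fails to open [OR]: Hoist path lost=not, Local branch lost=not, Local branch 2 lost=not, Outboard limit switch 2 is down=not → no input occurs → does not occur.

No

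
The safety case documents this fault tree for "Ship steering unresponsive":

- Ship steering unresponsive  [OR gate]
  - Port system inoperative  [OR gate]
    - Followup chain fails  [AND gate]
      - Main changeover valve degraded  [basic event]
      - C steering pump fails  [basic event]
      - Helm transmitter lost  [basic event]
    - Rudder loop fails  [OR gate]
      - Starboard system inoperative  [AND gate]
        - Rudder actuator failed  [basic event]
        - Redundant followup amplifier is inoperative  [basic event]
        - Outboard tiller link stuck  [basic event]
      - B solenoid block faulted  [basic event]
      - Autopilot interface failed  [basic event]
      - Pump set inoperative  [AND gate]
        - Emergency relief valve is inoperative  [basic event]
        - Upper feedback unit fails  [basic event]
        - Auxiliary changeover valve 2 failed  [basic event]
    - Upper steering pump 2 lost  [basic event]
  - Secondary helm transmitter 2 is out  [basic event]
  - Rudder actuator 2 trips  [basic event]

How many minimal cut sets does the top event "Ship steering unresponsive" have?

Followup chain fails [AND]: one cut set from each child combined → 1 × 1 × 1 = 1 cut set(s).
Starboard system inoperative [AND]: one cut set from each child combined → 1 × 1 × 1 = 1 cut set(s).
Pump set inoperative [AND]: one cut set from each child combined → 1 × 1 × 1 = 1 cut set(s).
Rudder loop fails [OR]: union of children's cut sets → 4 cut set(s).
Port system inoperative [OR]: union of children's cut sets → 6 cut set(s).
Ship steering unresponsive [OR]: union of children's cut sets → 8 cut set(s).
Minimal cut sets: {C steering pump fails, Helm transmitter lost, Main changeover valve degraded}; {Outboard tiller link stuck, Redundant followup amplifier is inoperative, Rudder actuator failed}; {B solenoid block faulted}; {Autopilot interface failed}; {Auxiliary changeover valve 2 failed, Emergency relief valve is inoperative, Upper feedback unit fails}; {Upper steering pump 2 lost}; {Secondary helm transmitter 2 is out}; {Rudder actuator 2 trips}.

8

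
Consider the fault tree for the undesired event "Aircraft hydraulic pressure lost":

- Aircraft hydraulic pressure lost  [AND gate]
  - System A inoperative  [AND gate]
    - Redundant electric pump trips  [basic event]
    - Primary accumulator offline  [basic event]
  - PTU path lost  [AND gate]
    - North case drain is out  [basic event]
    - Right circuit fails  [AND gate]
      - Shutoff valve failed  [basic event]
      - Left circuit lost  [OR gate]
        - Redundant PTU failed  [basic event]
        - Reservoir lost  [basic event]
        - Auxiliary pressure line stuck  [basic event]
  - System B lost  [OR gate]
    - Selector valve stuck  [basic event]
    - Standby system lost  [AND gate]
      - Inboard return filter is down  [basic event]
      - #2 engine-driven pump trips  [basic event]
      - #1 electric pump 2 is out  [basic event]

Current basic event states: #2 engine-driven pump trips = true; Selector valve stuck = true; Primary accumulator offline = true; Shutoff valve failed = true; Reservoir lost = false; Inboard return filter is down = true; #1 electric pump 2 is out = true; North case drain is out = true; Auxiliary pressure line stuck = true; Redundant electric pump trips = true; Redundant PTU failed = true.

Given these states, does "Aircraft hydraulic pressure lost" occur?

Yes

System A inoperative [AND]: Redundant electric pump trips=occurs, Primary accumulator offline=occurs → all inputs occur → occurs.
Left circuit lost [OR]: Redundant PTU failed=occurs, Reservoir lost=not, Auxiliary pressure line stuck=occurs → at least one input occurs → occurs.
Right circuit fails [AND]: Shutoff valve failed=occurs, Left circuit lost=occurs → all inputs occur → occurs.
PTU path lost [AND]: North case drain is out=occurs, Right circuit fails=occurs → all inputs occur → occurs.
Standby system lost [AND]: Inboard return filter is down=occurs, #2 engine-driven pump trips=occurs, #1 electric pump 2 is out=occurs → all inputs occur → occurs.
System B lost [OR]: Selector valve stuck=occurs, Standby system lost=occurs → at least one input occurs → occurs.
Aircraft hydraulic pressure lost [AND]: System A inoperative=occurs, PTU path lost=occurs, System B lost=occurs → all inputs occur → occurs.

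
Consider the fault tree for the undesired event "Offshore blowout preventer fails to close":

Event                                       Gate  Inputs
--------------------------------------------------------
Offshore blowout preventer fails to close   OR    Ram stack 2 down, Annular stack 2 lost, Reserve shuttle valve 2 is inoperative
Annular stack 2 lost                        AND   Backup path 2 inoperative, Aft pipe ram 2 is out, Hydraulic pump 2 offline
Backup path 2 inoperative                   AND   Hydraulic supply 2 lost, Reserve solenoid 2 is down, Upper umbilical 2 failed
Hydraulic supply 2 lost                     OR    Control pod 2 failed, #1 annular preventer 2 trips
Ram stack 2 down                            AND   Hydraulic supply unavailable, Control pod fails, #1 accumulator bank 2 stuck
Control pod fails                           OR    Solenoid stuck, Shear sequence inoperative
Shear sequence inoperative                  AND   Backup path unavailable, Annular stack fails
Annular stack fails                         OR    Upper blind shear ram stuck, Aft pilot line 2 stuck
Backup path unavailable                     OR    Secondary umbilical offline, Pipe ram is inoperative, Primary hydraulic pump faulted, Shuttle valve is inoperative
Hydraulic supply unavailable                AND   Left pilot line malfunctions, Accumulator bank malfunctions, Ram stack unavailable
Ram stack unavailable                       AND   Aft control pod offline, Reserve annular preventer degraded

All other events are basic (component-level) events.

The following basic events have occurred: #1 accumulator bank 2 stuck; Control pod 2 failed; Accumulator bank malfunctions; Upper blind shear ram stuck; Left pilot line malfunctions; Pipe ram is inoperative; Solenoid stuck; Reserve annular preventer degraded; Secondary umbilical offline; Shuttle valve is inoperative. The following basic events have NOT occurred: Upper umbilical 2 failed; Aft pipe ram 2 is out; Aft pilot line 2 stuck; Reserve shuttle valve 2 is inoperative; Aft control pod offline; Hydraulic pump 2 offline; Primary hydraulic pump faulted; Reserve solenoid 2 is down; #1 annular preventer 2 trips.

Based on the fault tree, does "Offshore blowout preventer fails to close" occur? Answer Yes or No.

No

Ram stack unavailable [AND]: Aft control pod offline=not, Reserve annular preventer degraded=occurs → not all inputs occur → does not occur.
Hydraulic supply unavailable [AND]: Left pilot line malfunctions=occurs, Accumulator bank malfunctions=occurs, Ram stack unavailable=not → not all inputs occur → does not occur.
Backup path unavailable [OR]: Secondary umbilical offline=occurs, Pipe ram is inoperative=occurs, Primary hydraulic pump faulted=not, Shuttle valve is inoperative=occurs → at least one input occurs → occurs.
Annular stack fails [OR]: Upper blind shear ram stuck=occurs, Aft pilot line 2 stuck=not → at least one input occurs → occurs.
Shear sequence inoperative [AND]: Backup path unavailable=occurs, Annular stack fails=occurs → all inputs occur → occurs.
Control pod fails [OR]: Solenoid stuck=occurs, Shear sequence inoperative=occurs → at least one input occurs → occurs.
Ram stack 2 down [AND]: Hydraulic supply unavailable=not, Control pod fails=occurs, #1 accumulator bank 2 stuck=occurs → not all inputs occur → does not occur.
Hydraulic supply 2 lost [OR]: Control pod 2 failed=occurs, #1 annular preventer 2 trips=not → at least one input occurs → occurs.
Backup path 2 inoperative [AND]: Hydraulic supply 2 lost=occurs, Reserve solenoid 2 is down=not, Upper umbilical 2 failed=not → not all inputs occur → does not occur.
Annular stack 2 lost [AND]: Backup path 2 inoperative=not, Aft pipe ram 2 is out=not, Hydraulic pump 2 offline=not → not all inputs occur → does not occur.
Offshore blowout preventer fails to close [OR]: Ram stack 2 down=not, Annular stack 2 lost=not, Reserve shuttle valve 2 is inoperative=not → no input occurs → does not occur.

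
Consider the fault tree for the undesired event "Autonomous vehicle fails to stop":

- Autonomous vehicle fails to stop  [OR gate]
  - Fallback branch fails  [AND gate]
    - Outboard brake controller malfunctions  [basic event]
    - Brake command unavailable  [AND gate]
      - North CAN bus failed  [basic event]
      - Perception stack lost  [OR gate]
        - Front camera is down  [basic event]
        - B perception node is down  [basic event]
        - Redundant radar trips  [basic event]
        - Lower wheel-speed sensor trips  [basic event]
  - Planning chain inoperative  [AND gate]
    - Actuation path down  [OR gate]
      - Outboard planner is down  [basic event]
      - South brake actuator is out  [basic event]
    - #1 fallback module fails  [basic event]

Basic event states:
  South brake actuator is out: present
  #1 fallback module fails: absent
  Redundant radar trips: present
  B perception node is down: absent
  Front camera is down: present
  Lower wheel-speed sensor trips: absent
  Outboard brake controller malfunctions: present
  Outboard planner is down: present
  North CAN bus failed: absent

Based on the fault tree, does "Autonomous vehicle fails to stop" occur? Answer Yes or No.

Perception stack lost [OR]: Front camera is down=occurs, B perception node is down=not, Redundant radar trips=occurs, Lower wheel-speed sensor trips=not → at least one input occurs → occurs.
Brake command unavailable [AND]: North CAN bus failed=not, Perception stack lost=occurs → not all inputs occur → does not occur.
Fallback branch fails [AND]: Outboard brake controller malfunctions=occurs, Brake command unavailable=not → not all inputs occur → does not occur.
Actuation path down [OR]: Outboard planner is down=occurs, South brake actuator is out=occurs → at least one input occurs → occurs.
Planning chain inoperative [AND]: Actuation path down=occurs, #1 fallback module fails=not → not all inputs occur → does not occur.
Autonomous vehicle fails to stop [OR]: Fallback branch fails=not, Planning chain inoperative=not → no input occurs → does not occur.

No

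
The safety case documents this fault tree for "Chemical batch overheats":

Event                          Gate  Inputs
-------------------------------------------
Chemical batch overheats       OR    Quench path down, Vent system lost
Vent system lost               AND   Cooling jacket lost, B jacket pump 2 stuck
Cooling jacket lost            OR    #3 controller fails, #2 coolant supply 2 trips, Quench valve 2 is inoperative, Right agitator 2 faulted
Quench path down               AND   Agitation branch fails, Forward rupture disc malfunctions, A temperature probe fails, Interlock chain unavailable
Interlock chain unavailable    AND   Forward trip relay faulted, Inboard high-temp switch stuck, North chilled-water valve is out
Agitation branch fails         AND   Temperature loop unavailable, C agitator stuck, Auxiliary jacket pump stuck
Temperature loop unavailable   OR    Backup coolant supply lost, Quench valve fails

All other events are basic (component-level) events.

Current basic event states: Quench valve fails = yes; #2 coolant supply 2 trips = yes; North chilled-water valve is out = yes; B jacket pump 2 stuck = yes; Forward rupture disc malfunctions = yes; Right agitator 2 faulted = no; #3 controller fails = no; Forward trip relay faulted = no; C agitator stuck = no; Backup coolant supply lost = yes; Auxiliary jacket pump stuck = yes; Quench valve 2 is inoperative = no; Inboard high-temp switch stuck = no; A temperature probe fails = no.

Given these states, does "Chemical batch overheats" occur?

Yes

Temperature loop unavailable [OR]: Backup coolant supply lost=occurs, Quench valve fails=occurs → at least one input occurs → occurs.
Agitation branch fails [AND]: Temperature loop unavailable=occurs, C agitator stuck=not, Auxiliary jacket pump stuck=occurs → not all inputs occur → does not occur.
Interlock chain unavailable [AND]: Forward trip relay faulted=not, Inboard high-temp switch stuck=not, North chilled-water valve is out=occurs → not all inputs occur → does not occur.
Quench path down [AND]: Agitation branch fails=not, Forward rupture disc malfunctions=occurs, A temperature probe fails=not, Interlock chain unavailable=not → not all inputs occur → does not occur.
Cooling jacket lost [OR]: #3 controller fails=not, #2 coolant supply 2 trips=occurs, Quench valve 2 is inoperative=not, Right agitator 2 faulted=not → at least one input occurs → occurs.
Vent system lost [AND]: Cooling jacket lost=occurs, B jacket pump 2 stuck=occurs → all inputs occur → occurs.
Chemical batch overheats [OR]: Quench path down=not, Vent system lost=occurs → at least one input occurs → occurs.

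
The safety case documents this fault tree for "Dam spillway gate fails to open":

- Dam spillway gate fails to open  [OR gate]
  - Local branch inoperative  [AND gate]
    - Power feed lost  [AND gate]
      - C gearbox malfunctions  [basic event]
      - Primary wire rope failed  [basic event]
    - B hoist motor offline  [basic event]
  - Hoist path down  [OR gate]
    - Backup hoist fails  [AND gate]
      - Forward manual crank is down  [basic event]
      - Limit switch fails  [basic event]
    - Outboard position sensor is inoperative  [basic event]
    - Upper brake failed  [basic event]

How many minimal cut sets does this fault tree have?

Power feed lost [AND]: one cut set from each child combined → 1 × 1 = 1 cut set(s).
Local branch inoperative [AND]: one cut set from each child combined → 1 × 1 = 1 cut set(s).
Backup hoist fails [AND]: one cut set from each child combined → 1 × 1 = 1 cut set(s).
Hoist path down [OR]: union of children's cut sets → 3 cut set(s).
Dam spillway gate fails to open [OR]: union of children's cut sets → 4 cut set(s).
Minimal cut sets: {B hoist motor offline, C gearbox malfunctions, Primary wire rope failed}; {Forward manual crank is down, Limit switch fails}; {Outboard position sensor is inoperative}; {Upper brake failed}.

4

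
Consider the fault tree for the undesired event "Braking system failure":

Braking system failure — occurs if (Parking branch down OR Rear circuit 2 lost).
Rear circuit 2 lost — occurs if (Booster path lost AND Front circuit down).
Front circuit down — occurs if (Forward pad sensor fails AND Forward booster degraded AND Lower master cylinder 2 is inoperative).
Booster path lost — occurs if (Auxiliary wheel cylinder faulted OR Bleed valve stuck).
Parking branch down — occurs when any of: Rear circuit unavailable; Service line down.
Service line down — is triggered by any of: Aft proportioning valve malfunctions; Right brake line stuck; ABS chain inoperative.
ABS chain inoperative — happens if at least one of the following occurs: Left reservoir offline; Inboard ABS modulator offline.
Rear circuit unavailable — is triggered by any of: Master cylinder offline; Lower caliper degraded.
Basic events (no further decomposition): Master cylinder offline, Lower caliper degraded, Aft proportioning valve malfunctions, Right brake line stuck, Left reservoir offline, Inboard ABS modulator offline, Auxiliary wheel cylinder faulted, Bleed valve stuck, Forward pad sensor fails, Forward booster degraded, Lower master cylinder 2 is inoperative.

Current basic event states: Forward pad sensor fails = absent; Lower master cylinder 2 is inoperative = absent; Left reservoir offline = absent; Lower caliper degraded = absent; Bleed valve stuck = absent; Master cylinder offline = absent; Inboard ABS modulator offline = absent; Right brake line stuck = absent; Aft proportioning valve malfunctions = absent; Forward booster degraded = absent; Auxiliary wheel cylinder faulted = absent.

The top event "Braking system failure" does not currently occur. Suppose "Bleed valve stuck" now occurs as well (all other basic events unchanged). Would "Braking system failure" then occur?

No

Counterfactual: set "Bleed valve stuck" to occurred.
Rear circuit unavailable [OR]: Master cylinder offline=not, Lower caliper degraded=not → no input occurs → does not occur.
ABS chain inoperative [OR]: Left reservoir offline=not, Inboard ABS modulator offline=not → no input occurs → does not occur.
Service line down [OR]: Aft proportioning valve malfunctions=not, Right brake line stuck=not, ABS chain inoperative=not → no input occurs → does not occur.
Parking branch down [OR]: Rear circuit unavailable=not, Service line down=not → no input occurs → does not occur.
Booster path lost [OR]: Auxiliary wheel cylinder faulted=not, Bleed valve stuck=occurs → at least one input occurs → occurs.
Front circuit down [AND]: Forward pad sensor fails=not, Forward booster degraded=not, Lower master cylinder 2 is inoperative=not → not all inputs occur → does not occur.
Rear circuit 2 lost [AND]: Booster path lost=occurs, Front circuit down=not → not all inputs occur → does not occur.
Braking system failure [OR]: Parking branch down=not, Rear circuit 2 lost=not → no input occurs → does not occur.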